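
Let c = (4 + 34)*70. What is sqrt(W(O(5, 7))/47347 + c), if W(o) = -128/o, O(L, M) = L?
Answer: 2*sqrt(37268893474105)/236735 ≈ 51.575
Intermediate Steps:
c = 2660 (c = 38*70 = 2660)
sqrt(W(O(5, 7))/47347 + c) = sqrt(-128/5/47347 + 2660) = sqrt(-128*1/5*(1/47347) + 2660) = sqrt(-128/5*1/47347 + 2660) = sqrt(-128/236735 + 2660) = sqrt(629714972/236735) = 2*sqrt(37268893474105)/236735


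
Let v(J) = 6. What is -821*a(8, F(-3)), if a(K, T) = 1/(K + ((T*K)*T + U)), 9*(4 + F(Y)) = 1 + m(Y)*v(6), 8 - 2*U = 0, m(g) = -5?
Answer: -66501/34772 ≈ -1.9125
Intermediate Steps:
U = 4 (U = 4 - ½*0 = 4 + 0 = 4)
F(Y) = -65/9 (F(Y) = -4 + (1 - 5*6)/9 = -4 + (1 - 30)/9 = -4 + (⅑)*(-29) = -4 - 29/9 = -65/9)
a(K, T) = 1/(4 + K + K*T²) (a(K, T) = 1/(K + ((T*K)*T + 4)) = 1/(K + ((K*T)*T + 4)) = 1/(K + (K*T² + 4)) = 1/(K + (4 + K*T²)) = 1/(4 + K + K*T²))
-821*a(8, F(-3)) = -821/(4 + 8 + 8*(-65/9)²) = -821/(4 + 8 + 8*(4225/81)) = -821/(4 + 8 + 33800/81) = -821/34772/81 = -821*81/34772 = -66501/34772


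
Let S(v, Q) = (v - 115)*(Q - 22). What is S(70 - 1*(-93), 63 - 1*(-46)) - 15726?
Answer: -11550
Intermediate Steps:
S(v, Q) = (-115 + v)*(-22 + Q)
S(70 - 1*(-93), 63 - 1*(-46)) - 15726 = (2530 - 115*(63 - 1*(-46)) - 22*(70 - 1*(-93)) + (63 - 1*(-46))*(70 - 1*(-93))) - 15726 = (2530 - 115*(63 + 46) - 22*(70 + 93) + (63 + 46)*(70 + 93)) - 15726 = (2530 - 115*109 - 22*163 + 109*163) - 15726 = (2530 - 12535 - 3586 + 17767) - 15726 = 4176 - 15726 = -11550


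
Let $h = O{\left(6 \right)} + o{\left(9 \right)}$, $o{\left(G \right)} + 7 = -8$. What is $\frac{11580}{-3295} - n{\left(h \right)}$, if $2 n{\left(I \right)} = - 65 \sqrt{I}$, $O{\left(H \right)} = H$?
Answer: $- \frac{2316}{659} + \frac{195 i}{2} \approx -3.5144 + 97.5 i$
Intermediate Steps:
$o{\left(G \right)} = -15$ ($o{\left(G \right)} = -7 - 8 = -15$)
$h = -9$ ($h = 6 - 15 = -9$)
$n{\left(I \right)} = - \frac{65 \sqrt{I}}{2}$ ($n{\left(I \right)} = \frac{\left(-65\right) \sqrt{I}}{2} = - \frac{65 \sqrt{I}}{2}$)
$\frac{11580}{-3295} - n{\left(h \right)} = \frac{11580}{-3295} - - \frac{65 \sqrt{-9}}{2} = 11580 \left(- \frac{1}{3295}\right) - - \frac{65 \cdot 3 i}{2} = - \frac{2316}{659} - - \frac{195 i}{2} = - \frac{2316}{659} + \frac{195 i}{2}$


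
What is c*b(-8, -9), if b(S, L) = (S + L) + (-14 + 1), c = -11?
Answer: 330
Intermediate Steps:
b(S, L) = -13 + L + S (b(S, L) = (L + S) - 13 = -13 + L + S)
c*b(-8, -9) = -11*(-13 - 9 - 8) = -11*(-30) = 330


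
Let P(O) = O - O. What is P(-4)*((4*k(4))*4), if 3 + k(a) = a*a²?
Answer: 0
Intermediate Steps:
P(O) = 0
k(a) = -3 + a³ (k(a) = -3 + a*a² = -3 + a³)
P(-4)*((4*k(4))*4) = 0*((4*(-3 + 4³))*4) = 0*((4*(-3 + 64))*4) = 0*((4*61)*4) = 0*(244*4) = 0*976 = 0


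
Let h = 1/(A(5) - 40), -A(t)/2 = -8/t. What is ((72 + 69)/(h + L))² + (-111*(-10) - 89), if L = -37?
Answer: 5340535165/5157441 ≈ 1035.5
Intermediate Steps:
A(t) = 16/t (A(t) = -(-16)/t = 16/t)
h = -5/184 (h = 1/(16/5 - 40) = 1/(-184/5) = -5/184 ≈ -0.027174)
((72 + 69)/(h + L))² + (-111*(-10) - 89) = ((72 + 69)/(-5/184 - 37))² + (-111*(-10) - 89) = (141/(-6813/184))² + (1110 - 89) = (141*(-184/6813))² + 1021 = (-8648/2271)² + 1021 = 74787904/5157441 + 1021 = 5340535165/5157441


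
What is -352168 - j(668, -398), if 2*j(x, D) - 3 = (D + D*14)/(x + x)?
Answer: -470495467/1336 ≈ -3.5217e+5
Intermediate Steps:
j(x, D) = 3/2 + 15*D/(4*x) (j(x, D) = 3/2 + ((D + D*14)/(x + x))/2 = 3/2 + ((D + 14*D)/((2*x)))/2 = 3/2 + ((15*D)*(1/(2*x)))/2 = 3/2 + (15*D/(2*x))/2 = 3/2 + 15*D/(4*x))
-352168 - j(668, -398) = -352168 - 3*(2*668 + 5*(-398))/(4*668) = -352168 - 3*(1336 - 1990)/(4*668) = -352168 - 3*(-654)/(4*668) = -352168 - 1*(-981/1336) = -352168 + 981/1336 = -470495467/1336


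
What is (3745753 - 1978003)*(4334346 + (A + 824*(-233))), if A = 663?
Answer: 7323818301750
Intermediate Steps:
(3745753 - 1978003)*(4334346 + (A + 824*(-233))) = (3745753 - 1978003)*(4334346 + (663 + 824*(-233))) = 1767750*(4334346 + (663 - 191992)) = 1767750*(4334346 - 191329) = 1767750*4143017 = 7323818301750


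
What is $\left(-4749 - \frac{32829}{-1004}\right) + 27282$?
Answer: $\frac{22655961}{1004} \approx 22566.0$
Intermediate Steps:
$\left(-4749 - \frac{32829}{-1004}\right) + 27282 = \left(-4749 - - \frac{32829}{1004}\right) + 27282 = \left(-4749 + \frac{32829}{1004}\right) + 27282 = - \frac{4735167}{1004} + 27282 = \frac{22655961}{1004}$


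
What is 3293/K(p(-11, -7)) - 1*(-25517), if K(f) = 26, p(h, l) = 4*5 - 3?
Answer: 666735/26 ≈ 25644.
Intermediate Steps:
p(h, l) = 17 (p(h, l) = 20 - 3 = 17)
3293/K(p(-11, -7)) - 1*(-25517) = 3293/26 - 1*(-25517) = 3293*(1/26) + 25517 = 3293/26 + 25517 = 666735/26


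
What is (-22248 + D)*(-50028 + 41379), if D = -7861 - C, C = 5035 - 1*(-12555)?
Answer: 412548651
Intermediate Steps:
C = 17590 (C = 5035 + 12555 = 17590)
D = -25451 (D = -7861 - 1*17590 = -7861 - 17590 = -25451)
(-22248 + D)*(-50028 + 41379) = (-22248 - 25451)*(-50028 + 41379) = -47699*(-8649) = 412548651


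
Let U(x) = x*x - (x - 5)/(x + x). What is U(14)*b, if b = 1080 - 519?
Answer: 3073719/28 ≈ 1.0978e+5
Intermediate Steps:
U(x) = x² - (-5 + x)/(2*x)
b = 561
U(14)*b = ((½)*(5 - 1*14 + 2*14³)/14)*561 = ((½)*(1/14)*(5 - 14 + 2*2744))*561 = ((½)*(1/14)*(5 - 14 + 5488))*561 = ((½)*(1/14)*5479)*561 = (5479/28)*561 = 3073719/28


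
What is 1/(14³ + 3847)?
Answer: 1/6591 ≈ 0.00015172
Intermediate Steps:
1/(14³ + 3847) = 1/(2744 + 3847) = 1/6591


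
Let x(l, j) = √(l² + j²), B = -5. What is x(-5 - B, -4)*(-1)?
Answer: -4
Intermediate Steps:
x(l, j) = √(j² + l²)
x(-5 - B, -4)*(-1) = √((-4)² + (-5 - 1*(-5))²)*(-1) = √(16 + (-5 + 5)²)*(-1) = √(16 + 0²)*(-1) = √(16 + 0)*(-1) = √16*(-1) = 4*(-1) = -4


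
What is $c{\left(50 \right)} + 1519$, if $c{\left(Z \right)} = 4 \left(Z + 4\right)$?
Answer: $1735$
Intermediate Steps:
$c{\left(Z \right)} = 16 + 4 Z$ ($c{\left(Z \right)} = 4 \left(4 + Z\right) = 16 + 4 Z$)
$c{\left(50 \right)} + 1519 = \left(16 + 4 \cdot 50\right) + 1519 = \left(16 + 200\right) + 1519 = 216 + 1519 = 1735$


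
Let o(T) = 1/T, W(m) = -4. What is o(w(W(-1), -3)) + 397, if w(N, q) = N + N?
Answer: 3175/8 ≈ 396.88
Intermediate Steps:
w(N, q) = 2*N
o(w(W(-1), -3)) + 397 = 1/(2*(-4)) + 397 = 1/(-8) + 397 = -⅛ + 397 = 3175/8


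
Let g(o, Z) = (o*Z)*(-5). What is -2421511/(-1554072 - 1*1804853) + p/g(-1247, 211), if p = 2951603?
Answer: 3115319062/1050880225 ≈ 2.9645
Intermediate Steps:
g(o, Z) = -5*Z*o (g(o, Z) = (Z*o)*(-5) = -5*Z*o)
-2421511/(-1554072 - 1*1804853) + p/g(-1247, 211) = -2421511/(-1554072 - 1*1804853) + 2951603/((-5*211*(-1247))) = -2421511/(-1554072 - 1804853) + 2951603/1315585 = -2421511/(-3358925) + 2951603*(1/1315585) = -2421511*(-1/3358925) + 2951603/1315585 = 2421511/3358925 + 2951603/1315585 = 3115319062/1050880225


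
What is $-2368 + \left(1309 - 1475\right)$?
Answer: $-2534$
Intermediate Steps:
$-2368 + \left(1309 - 1475\right) = -2368 - 166 = -2534$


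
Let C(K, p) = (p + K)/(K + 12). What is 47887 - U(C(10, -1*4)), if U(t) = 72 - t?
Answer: 525968/11 ≈ 47815.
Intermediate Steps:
C(K, p) = (K + p)/(12 + K)
47887 - U(C(10, -1*4)) = 47887 - (72 - (10 - 1*4)/(12 + 10)) = 47887 - (72 - (10 - 4)/22) = 47887 - (72 - 6/22) = 47887 - (72 - 1*3/11) = 47887 - (72 - 3/11) = 47887 - 1*789/11 = 47887 - 789/11 = 525968/11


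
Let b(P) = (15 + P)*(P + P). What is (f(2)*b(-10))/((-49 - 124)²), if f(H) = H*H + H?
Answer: -600/29929 ≈ -0.020047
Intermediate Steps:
b(P) = 2*P*(15 + P) (b(P) = (15 + P)*(2*P) = 2*P*(15 + P))
f(H) = H + H² (f(H) = H² + H = H + H²)
(f(2)*b(-10))/((-49 - 124)²) = ((2*(1 + 2))*(2*(-10)*(15 - 10)))/((-49 - 124)²) = ((2*3)*(2*(-10)*5))/((-173)²) = (6*(-100))/29929 = -600*1/29929 = -600/29929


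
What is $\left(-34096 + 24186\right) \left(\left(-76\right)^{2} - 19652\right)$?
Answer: $137511160$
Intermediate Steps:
$\left(-34096 + 24186\right) \left(\left(-76\right)^{2} - 19652\right) = - 9910 \left(5776 - 19652\right) = \left(-9910\right) \left(-13876\right) = 137511160$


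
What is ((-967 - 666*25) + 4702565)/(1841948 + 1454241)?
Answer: 4684948/3296189 ≈ 1.4213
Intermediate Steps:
((-967 - 666*25) + 4702565)/(1841948 + 1454241) = ((-967 - 16650) + 4702565)/3296189 = (-17617 + 4702565)*(1/3296189) = 4684948*(1/3296189) = 4684948/3296189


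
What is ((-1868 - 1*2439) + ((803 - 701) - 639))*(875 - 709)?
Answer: -804104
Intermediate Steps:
((-1868 - 1*2439) + ((803 - 701) - 639))*(875 - 709) = ((-1868 - 2439) + (102 - 639))*166 = (-4307 - 537)*166 = -4844*166 = -804104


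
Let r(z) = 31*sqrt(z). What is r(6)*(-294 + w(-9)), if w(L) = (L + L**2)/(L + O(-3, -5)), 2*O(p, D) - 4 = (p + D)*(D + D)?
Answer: -99510*sqrt(6)/11 ≈ -22159.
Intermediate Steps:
O(p, D) = 2 + D*(D + p) (O(p, D) = 2 + ((p + D)*(D + D))/2 = 2 + ((D + p)*(2*D))/2 = 2 + (2*D*(D + p))/2 = 2 + D*(D + p))
w(L) = (L + L**2)/(42 + L) (w(L) = (L + L**2)/(L + (2 + (-5)**2 - 5*(-3))) = (L + L**2)/(L + (2 + 25 + 15)) = (L + L**2)/(L + 42) = (L + L**2)/(42 + L))
r(6)*(-294 + w(-9)) = (31*sqrt(6))*(-294 - 9*(1 - 9)/(42 - 9)) = (31*sqrt(6))*(-294 - 9*(-8)/33) = (31*sqrt(6))*(-294 - 9*1/33*(-8)) = (31*sqrt(6))*(-294 + 24/11) = (31*sqrt(6))*(-3210/11) = -99510*sqrt(6)/11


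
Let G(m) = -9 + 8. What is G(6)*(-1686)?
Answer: 1686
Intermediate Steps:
G(m) = -1
G(6)*(-1686) = -1*(-1686) = 1686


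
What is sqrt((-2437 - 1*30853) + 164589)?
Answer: sqrt(131299) ≈ 362.35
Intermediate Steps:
sqrt((-2437 - 1*30853) + 164589) = sqrt((-2437 - 30853) + 164589) = sqrt(-33290 + 164589) = sqrt(131299)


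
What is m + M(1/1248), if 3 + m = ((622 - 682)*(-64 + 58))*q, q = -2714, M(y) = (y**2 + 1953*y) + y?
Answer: -1521745942079/1557504 ≈ -9.7704e+5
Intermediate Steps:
M(y) = y**2 + 1954*y
m = -977043 (m = -3 + ((622 - 682)*(-64 + 58))*(-2714) = -3 - 60*(-6)*(-2714) = -3 + 360*(-2714) = -3 - 977040 = -977043)
m + M(1/1248) = -977043 + (1954 + 1/1248)/1248 = -977043 + (1/1248)*(2438593/1248) = -977043 + 2438593/1557504 = -1521745942079/1557504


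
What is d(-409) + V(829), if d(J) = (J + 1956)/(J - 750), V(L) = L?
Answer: 959264/1159 ≈ 827.67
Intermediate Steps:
d(J) = (1956 + J)/(-750 + J)
d(-409) + V(829) = (1956 - 409)/(-750 - 409) + 829 = 1547/(-1159) + 829 = -1/1159*1547 + 829 = -1547/1159 + 829 = 959264/1159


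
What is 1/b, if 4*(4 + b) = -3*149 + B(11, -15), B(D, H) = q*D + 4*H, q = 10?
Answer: -4/413 ≈ -0.0096852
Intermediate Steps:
B(D, H) = 4*H + 10*D (B(D, H) = 10*D + 4*H = 4*H + 10*D)
b = -413/4 (b = -4 + (-3*149 + (4*(-15) + 10*11))/4 = -4 + (-447 + (-60 + 110))/4 = -4 + (-447 + 50)/4 = -4 + (1/4)*(-397) = -4 - 397/4 = -413/4 ≈ -103.25)
1/b = 1/(-413/4) = -4/413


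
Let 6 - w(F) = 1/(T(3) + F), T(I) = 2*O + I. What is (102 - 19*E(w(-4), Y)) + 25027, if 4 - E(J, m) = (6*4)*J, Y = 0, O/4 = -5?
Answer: 1139805/41 ≈ 27800.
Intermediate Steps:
O = -20 (O = 4*(-5) = -20)
T(I) = -40 + I (T(I) = 2*(-20) + I = -40 + I)
w(F) = 6 - 1/(-37 + F) (w(F) = 6 - 1/((-40 + 3) + F) = 6 - 1/(-37 + F))
E(J, m) = 4 - 24*J (E(J, m) = 4 - 6*4*J = 4 - 24*J)
(102 - 19*E(w(-4), Y)) + 25027 = (102 - 19*(4 - 24*(-223 + 6*(-4))/(-37 - 4))) + 25027 = (102 - 19*(4 - 24*(-223 - 24)/(-41))) + 25027 = (102 - 19*(4 - (-24)*(-247)/41)) + 25027 = (102 - 19*(4 - 24*247/41)) + 25027 = (102 - 19*(4 - 5928/41)) + 25027 = (102 - 19*(-5764/41)) + 25027 = (102 + 109516/41) + 25027 = 113698/41 + 25027 = 1139805/41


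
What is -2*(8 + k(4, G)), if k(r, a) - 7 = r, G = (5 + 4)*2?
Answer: -38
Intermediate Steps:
G = 18 (G = 9*2 = 18)
k(r, a) = 7 + r
-2*(8 + k(4, G)) = -2*(8 + (7 + 4)) = -2*(8 + 11) = -2*19 = -38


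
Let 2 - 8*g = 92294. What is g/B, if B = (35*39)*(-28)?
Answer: 7691/25480 ≈ 0.30184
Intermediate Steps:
g = -23073/2 (g = 1/4 - 1/8*92294 = 1/4 - 46147/4 = -23073/2 ≈ -11537.)
B = -38220 (B = 1365*(-28) = -38220)
g/B = -23073/2/(-38220) = -23073/2*(-1/38220) = 7691/25480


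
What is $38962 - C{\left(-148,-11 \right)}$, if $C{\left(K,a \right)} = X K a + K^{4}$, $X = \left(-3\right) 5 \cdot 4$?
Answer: $-479648574$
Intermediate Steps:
$X = -60$ ($X = \left(-15\right) 4 = -60$)
$C{\left(K,a \right)} = K^{4} - 60 K a$ ($C{\left(K,a \right)} = - 60 K a + K^{4} = K^{4} - 60 K a$)
$38962 - C{\left(-148,-11 \right)} = 38962 - - 148 \left(\left(-148\right)^{3} - -660\right) = 38962 - - 148 \left(-3241792 + 660\right) = 38962 - \left(-148\right) \left(-3241132\right) = 38962 - 479687536 = -479648574$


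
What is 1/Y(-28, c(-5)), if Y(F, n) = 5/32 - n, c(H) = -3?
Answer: 32/101 ≈ 0.31683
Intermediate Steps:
Y(F, n) = 5/32 - n (Y(F, n) = 5*(1/32) - n = 5/32 - n)
1/Y(-28, c(-5)) = 1/(5/32 - 1*(-3)) = 1/(5/32 + 3) = 1/(101/32) = 32/101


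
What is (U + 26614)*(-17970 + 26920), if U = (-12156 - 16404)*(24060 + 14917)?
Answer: -9962750728700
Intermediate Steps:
U = -1113183120 (U = -28560*38977 = -1113183120)
(U + 26614)*(-17970 + 26920) = (-1113183120 + 26614)*(-17970 + 26920) = -1113156506*8950 = -9962750728700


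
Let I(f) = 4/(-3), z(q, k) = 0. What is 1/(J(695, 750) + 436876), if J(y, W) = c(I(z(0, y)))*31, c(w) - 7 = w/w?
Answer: 1/437124 ≈ 2.2877e-6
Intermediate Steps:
I(f) = -4/3 (I(f) = 4*(-⅓) = -4/3)
c(w) = 8 (c(w) = 7 + w/w = 7 + 1 = 8)
J(y, W) = 248 (J(y, W) = 8*31 = 248)
1/(J(695, 750) + 436876) = 1/(248 + 436876) = 1/437124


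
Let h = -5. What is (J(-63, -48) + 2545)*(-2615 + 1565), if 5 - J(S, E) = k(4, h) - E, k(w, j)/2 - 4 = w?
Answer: -2610300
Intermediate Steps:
k(w, j) = 8 + 2*w
J(S, E) = -11 + E (J(S, E) = 5 - ((8 + 2*4) - E) = 5 - ((8 + 8) - E) = 5 - (16 - E) = 5 + (-16 + E) = -11 + E)
(J(-63, -48) + 2545)*(-2615 + 1565) = ((-11 - 48) + 2545)*(-2615 + 1565) = (-59 + 2545)*(-1050) = 2486*(-1050) = -2610300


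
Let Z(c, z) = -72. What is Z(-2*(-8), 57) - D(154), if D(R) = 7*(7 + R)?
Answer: -1199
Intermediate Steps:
D(R) = 49 + 7*R
Z(-2*(-8), 57) - D(154) = -72 - (49 + 7*154) = -72 - (49 + 1078) = -72 - 1*1127 = -72 - 1127 = -1199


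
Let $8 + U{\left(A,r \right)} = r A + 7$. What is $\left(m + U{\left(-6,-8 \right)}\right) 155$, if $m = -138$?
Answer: $-14105$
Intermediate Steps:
$U{\left(A,r \right)} = -1 + A r$ ($U{\left(A,r \right)} = -8 + \left(r A + 7\right) = -8 + \left(A r + 7\right) = -8 + \left(7 + A r\right) = -1 + A r$)
$\left(m + U{\left(-6,-8 \right)}\right) 155 = \left(-138 - -47\right) 155 = \left(-138 + \left(-1 + 48\right)\right) 155 = \left(-138 + 47\right) 155 = \left(-91\right) 155 = -14105$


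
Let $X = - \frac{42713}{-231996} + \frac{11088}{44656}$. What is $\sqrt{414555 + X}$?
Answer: $\frac{\sqrt{43451351203808005241919}}{323750418} \approx 643.86$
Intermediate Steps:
$X = \frac{279985211}{647500836}$ ($X = \left(-42713\right) \left(- \frac{1}{231996}\right) + 11088 \cdot \frac{1}{44656} = \frac{42713}{231996} + \frac{693}{2791} = \frac{279985211}{647500836} \approx 0.43241$)
$\sqrt{414555 + X} = \sqrt{414555 + \frac{279985211}{647500836}} = \sqrt{\frac{268424989053191}{647500836}} = \frac{\sqrt{43451351203808005241919}}{323750418}$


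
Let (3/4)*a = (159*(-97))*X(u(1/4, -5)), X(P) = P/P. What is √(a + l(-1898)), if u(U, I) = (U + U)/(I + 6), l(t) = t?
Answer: I*√22462 ≈ 149.87*I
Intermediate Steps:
u(U, I) = 2*U/(6 + I) (u(U, I) = (2*U)/(6 + I) = 2*U/(6 + I))
X(P) = 1
a = -20564 (a = 4*((159*(-97))*1)/3 = 4*(-15423*1)/3 = (4/3)*(-15423) = -20564)
√(a + l(-1898)) = √(-20564 - 1898) = √(-22462) = I*√22462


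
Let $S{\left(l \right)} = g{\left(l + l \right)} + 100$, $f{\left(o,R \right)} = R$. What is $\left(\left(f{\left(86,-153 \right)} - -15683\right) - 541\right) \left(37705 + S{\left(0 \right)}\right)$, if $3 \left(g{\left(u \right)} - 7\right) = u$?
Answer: $566764068$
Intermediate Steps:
$g{\left(u \right)} = 7 + \frac{u}{3}$
$S{\left(l \right)} = 107 + \frac{2 l}{3}$ ($S{\left(l \right)} = \left(7 + \frac{l + l}{3}\right) + 100 = \left(7 + \frac{2 l}{3}\right) + 100 = 107 + \frac{2 l}{3}$)
$\left(\left(f{\left(86,-153 \right)} - -15683\right) - 541\right) \left(37705 + S{\left(0 \right)}\right) = \left(\left(-153 - -15683\right) - 541\right) \left(37705 + \left(107 + \frac{2}{3} \cdot 0\right)\right) = \left(\left(-153 + 15683\right) - 541\right) \left(37705 + \left(107 + 0\right)\right) = \left(15530 - 541\right) \left(37705 + 107\right) = 14989 \cdot 37812 = 566764068$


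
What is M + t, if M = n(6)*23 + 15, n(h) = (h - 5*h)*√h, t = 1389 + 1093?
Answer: 2497 - 552*√6 ≈ 1144.9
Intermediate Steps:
t = 2482
n(h) = -4*h^(3/2) (n(h) = (-4*h)*√h = -4*h^(3/2))
M = 15 - 552*√6 (M = -24*√6*23 + 15 = -552*√6 + 15 = 15 - 552*√6 ≈ -1337.1)
M + t = (15 - 552*√6) + 2482 = 2497 - 552*√6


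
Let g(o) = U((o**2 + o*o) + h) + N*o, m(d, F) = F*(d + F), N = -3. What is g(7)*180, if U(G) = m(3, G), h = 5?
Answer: 1961460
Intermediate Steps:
m(d, F) = F*(F + d)
U(G) = G*(3 + G) (U(G) = G*(G + 3) = G*(3 + G))
g(o) = -3*o + (5 + 2*o**2)*(8 + 2*o**2) (g(o) = ((o**2 + o*o) + 5)*(3 + ((o**2 + o*o) + 5)) - 3*o = ((o**2 + o**2) + 5)*(3 + ((o**2 + o**2) + 5)) - 3*o = (2*o**2 + 5)*(3 + (2*o**2 + 5)) - 3*o = (5 + 2*o**2)*(3 + (5 + 2*o**2)) - 3*o = (5 + 2*o**2)*(8 + 2*o**2) - 3*o = -3*o + (5 + 2*o**2)*(8 + 2*o**2))
g(7)*180 = (40 - 3*7 + 4*7**4 + 26*7**2)*180 = (40 - 21 + 4*2401 + 26*49)*180 = (40 - 21 + 9604 + 1274)*180 = 10897*180 = 1961460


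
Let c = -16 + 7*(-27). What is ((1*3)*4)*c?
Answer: -2460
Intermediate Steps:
c = -205 (c = -16 - 189 = -205)
((1*3)*4)*c = ((1*3)*4)*(-205) = (3*4)*(-205) = 12*(-205) = -2460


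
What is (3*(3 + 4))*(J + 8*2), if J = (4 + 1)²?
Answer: 861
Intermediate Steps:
J = 25 (J = 5² = 25)
(3*(3 + 4))*(J + 8*2) = (3*(3 + 4))*(25 + 8*2) = (3*7)*(25 + 16) = 21*41 = 861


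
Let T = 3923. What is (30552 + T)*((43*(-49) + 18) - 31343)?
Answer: -1152568200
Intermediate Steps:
(30552 + T)*((43*(-49) + 18) - 31343) = (30552 + 3923)*((43*(-49) + 18) - 31343) = 34475*((-2107 + 18) - 31343) = 34475*(-2089 - 31343) = 34475*(-33432) = -1152568200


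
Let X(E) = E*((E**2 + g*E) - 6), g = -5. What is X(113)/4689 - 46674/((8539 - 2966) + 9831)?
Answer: 3502269785/12038226 ≈ 290.93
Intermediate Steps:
X(E) = E*(-6 + E**2 - 5*E) (X(E) = E*((E**2 - 5*E) - 6) = E*(-6 + E**2 - 5*E))
X(113)/4689 - 46674/((8539 - 2966) + 9831) = (113*(-6 + 113**2 - 5*113))/4689 - 46674/((8539 - 2966) + 9831) = (113*(-6 + 12769 - 565))*(1/4689) - 46674/(5573 + 9831) = (113*12198)*(1/4689) - 46674/15404 = 1378374*(1/4689) - 46674*1/15404 = 459458/1563 - 23337/7702 = 3502269785/12038226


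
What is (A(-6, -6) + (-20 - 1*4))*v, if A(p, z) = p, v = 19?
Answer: -570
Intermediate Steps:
(A(-6, -6) + (-20 - 1*4))*v = (-6 + (-20 - 1*4))*19 = (-6 + (-20 - 4))*19 = (-6 - 24)*19 = -30*19 = -570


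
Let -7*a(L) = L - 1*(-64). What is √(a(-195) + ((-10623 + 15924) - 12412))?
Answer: I*√347522/7 ≈ 84.216*I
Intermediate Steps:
a(L) = -64/7 - L/7 (a(L) = -(L - 1*(-64))/7 = -(L + 64)/7 = -(64 + L)/7 = -64/7 - L/7)
√(a(-195) + ((-10623 + 15924) - 12412)) = √((-64/7 - ⅐*(-195)) + ((-10623 + 15924) - 12412)) = √((-64/7 + 195/7) + (5301 - 12412)) = √(131/7 - 7111) = √(-49646/7) = I*√347522/7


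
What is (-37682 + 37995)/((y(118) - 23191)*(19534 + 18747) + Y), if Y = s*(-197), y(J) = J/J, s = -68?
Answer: -313/887722994 ≈ -3.5259e-7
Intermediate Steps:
y(J) = 1
Y = 13396 (Y = -68*(-197) = 13396)
(-37682 + 37995)/((y(118) - 23191)*(19534 + 18747) + Y) = (-37682 + 37995)/((1 - 23191)*(19534 + 18747) + 13396) = 313/(-23190*38281 + 13396) = 313/(-887736390 + 13396) = 313/(-887722994) = 313*(-1/887722994) = -313/887722994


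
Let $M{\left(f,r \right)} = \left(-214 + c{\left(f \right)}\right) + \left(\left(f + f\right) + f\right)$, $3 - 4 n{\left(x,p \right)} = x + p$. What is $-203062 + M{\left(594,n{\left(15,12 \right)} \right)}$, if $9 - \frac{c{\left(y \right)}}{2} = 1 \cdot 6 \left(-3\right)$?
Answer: $-201440$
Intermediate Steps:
$c{\left(y \right)} = 54$ ($c{\left(y \right)} = 18 - 2 \cdot 1 \cdot 6 \left(-3\right) = 18 - 2 \cdot 6 \left(-3\right) = 18 - -36 = 18 + 36 = 54$)
$n{\left(x,p \right)} = \frac{3}{4} - \frac{p}{4} - \frac{x}{4}$ ($n{\left(x,p \right)} = \frac{3}{4} - \frac{x + p}{4} = \frac{3}{4} - \frac{p + x}{4} = \frac{3}{4} - \left(\frac{p}{4} + \frac{x}{4}\right) = \frac{3}{4} - \frac{p}{4} - \frac{x}{4}$)
$M{\left(f,r \right)} = -160 + 3 f$ ($M{\left(f,r \right)} = \left(-214 + 54\right) + \left(\left(f + f\right) + f\right) = -160 + \left(2 f + f\right) = -160 + 3 f$)
$-203062 + M{\left(594,n{\left(15,12 \right)} \right)} = -203062 + \left(-160 + 3 \cdot 594\right) = -203062 + \left(-160 + 1782\right) = -203062 + 1622 = -201440$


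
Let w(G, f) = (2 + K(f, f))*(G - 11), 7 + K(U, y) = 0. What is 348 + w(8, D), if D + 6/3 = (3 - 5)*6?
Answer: 363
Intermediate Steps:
K(U, y) = -7 (K(U, y) = -7 + 0 = -7)
D = -14 (D = -2 + (3 - 5)*6 = -2 - 2*6 = -2 - 12 = -14)
w(G, f) = 55 - 5*G (w(G, f) = (2 - 7)*(G - 11) = -5*(-11 + G) = 55 - 5*G)
348 + w(8, D) = 348 + (55 - 5*8) = 348 + (55 - 40) = 348 + 15 = 363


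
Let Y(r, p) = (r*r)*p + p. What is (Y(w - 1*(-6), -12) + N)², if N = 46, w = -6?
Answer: 1156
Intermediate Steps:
Y(r, p) = p + p*r² (Y(r, p) = r²*p + p = p*r² + p = p + p*r²)
(Y(w - 1*(-6), -12) + N)² = (-12*(1 + (-6 - 1*(-6))²) + 46)² = (-12*(1 + (-6 + 6)²) + 46)² = (-12*(1 + 0²) + 46)² = (-12*(1 + 0) + 46)² = (-12*1 + 46)² = (-12 + 46)² = 34² = 1156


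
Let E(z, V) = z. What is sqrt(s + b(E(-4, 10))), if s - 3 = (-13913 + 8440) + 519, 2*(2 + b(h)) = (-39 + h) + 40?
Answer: 3*I*sqrt(2202)/2 ≈ 70.388*I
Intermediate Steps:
b(h) = -3/2 + h/2 (b(h) = -2 + ((-39 + h) + 40)/2 = -2 + (1 + h)/2 = -2 + (1/2 + h/2) = -3/2 + h/2)
s = -4951 (s = 3 + ((-13913 + 8440) + 519) = 3 + (-5473 + 519) = 3 - 4954 = -4951)
sqrt(s + b(E(-4, 10))) = sqrt(-4951 + (-3/2 + (1/2)*(-4))) = sqrt(-4951 + (-3/2 - 2)) = sqrt(-4951 - 7/2) = sqrt(-9909/2) = 3*I*sqrt(2202)/2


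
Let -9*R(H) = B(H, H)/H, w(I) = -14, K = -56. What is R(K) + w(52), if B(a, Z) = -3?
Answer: -2353/168 ≈ -14.006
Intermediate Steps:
R(H) = 1/(3*H) (R(H) = -(-1)/(3*H) = 1/(3*H))
R(K) + w(52) = (⅓)/(-56) - 14 = (⅓)*(-1/56) - 14 = -1/168 - 14 = -2353/168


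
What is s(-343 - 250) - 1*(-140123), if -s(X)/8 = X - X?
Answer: 140123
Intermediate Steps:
s(X) = 0 (s(X) = -8*(X - X) = -8*0 = 0)
s(-343 - 250) - 1*(-140123) = 0 - 1*(-140123) = 0 + 140123 = 140123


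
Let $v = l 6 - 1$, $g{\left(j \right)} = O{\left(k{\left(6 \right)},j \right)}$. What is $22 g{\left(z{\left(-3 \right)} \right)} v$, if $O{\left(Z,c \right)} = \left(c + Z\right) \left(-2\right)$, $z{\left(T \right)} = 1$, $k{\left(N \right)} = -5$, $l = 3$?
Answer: $2992$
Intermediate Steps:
$O{\left(Z,c \right)} = - 2 Z - 2 c$ ($O{\left(Z,c \right)} = \left(Z + c\right) \left(-2\right) = - 2 Z - 2 c$)
$g{\left(j \right)} = 10 - 2 j$ ($g{\left(j \right)} = \left(-2\right) \left(-5\right) - 2 j = 10 - 2 j$)
$v = 17$ ($v = 3 \cdot 6 - 1 = 18 + \left(-1 + 0\right) = 18 - 1 = 17$)
$22 g{\left(z{\left(-3 \right)} \right)} v = 22 \left(10 - 2\right) 17 = 22 \cdot 8 \cdot 17 = 176 \cdot 17 = 2992$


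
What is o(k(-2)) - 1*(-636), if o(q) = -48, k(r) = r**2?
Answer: 588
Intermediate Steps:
o(k(-2)) - 1*(-636) = -48 - 1*(-636) = -48 + 636 = 588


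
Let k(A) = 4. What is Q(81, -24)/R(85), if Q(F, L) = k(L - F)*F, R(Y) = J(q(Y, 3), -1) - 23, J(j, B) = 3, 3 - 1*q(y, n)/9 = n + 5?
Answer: -81/5 ≈ -16.200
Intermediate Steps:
q(y, n) = -18 - 9*n (q(y, n) = 27 - 9*(n + 5) = 27 - 9*(5 + n) = 27 + (-45 - 9*n) = -18 - 9*n)
R(Y) = -20 (R(Y) = 3 - 23 = -20)
Q(F, L) = 4*F
Q(81, -24)/R(85) = (4*81)/(-20) = 324*(-1/20) = -81/5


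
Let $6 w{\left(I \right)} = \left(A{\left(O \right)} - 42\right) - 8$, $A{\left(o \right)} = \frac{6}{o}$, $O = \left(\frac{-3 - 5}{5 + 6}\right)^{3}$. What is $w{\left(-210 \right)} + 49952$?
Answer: $\frac{76709479}{1536} \approx 49941.0$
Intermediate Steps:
$O = - \frac{512}{1331}$ ($O = \left(- \frac{8}{11}\right)^{3} = - \frac{512}{1331} \approx -0.38467$)
$w{\left(I \right)} = - \frac{16793}{1536}$ ($w{\left(I \right)} = \frac{\left(\frac{6}{- \frac{512}{1331}} - 42\right) - 8}{6} = \frac{\left(6 \left(- \frac{1331}{512}\right) - 42\right) - 8}{6} = \frac{\left(- \frac{3993}{256} - 42\right) - 8}{6} = \frac{- \frac{14745}{256} - 8}{6} = \frac{1}{6} \left(- \frac{16793}{256}\right) = - \frac{16793}{1536}$)
$w{\left(-210 \right)} + 49952 = - \frac{16793}{1536} + 49952 = \frac{76709479}{1536}$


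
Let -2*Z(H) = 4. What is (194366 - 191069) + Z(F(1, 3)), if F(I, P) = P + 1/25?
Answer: 3295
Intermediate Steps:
F(I, P) = 1/25 + P (F(I, P) = P + 1/25 = 1/25 + P)
Z(H) = -2 (Z(H) = -½*4 = -2)
(194366 - 191069) + Z(F(1, 3)) = (194366 - 191069) - 2 = 3297 - 2 = 3295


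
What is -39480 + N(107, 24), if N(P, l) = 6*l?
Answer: -39336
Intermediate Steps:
-39480 + N(107, 24) = -39480 + 6*24 = -39480 + 144 = -39336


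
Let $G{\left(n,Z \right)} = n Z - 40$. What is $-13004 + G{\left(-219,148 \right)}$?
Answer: $-45456$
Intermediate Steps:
$G{\left(n,Z \right)} = -40 + Z n$ ($G{\left(n,Z \right)} = Z n - 40 = -40 + Z n$)
$-13004 + G{\left(-219,148 \right)} = -13004 + \left(-40 + 148 \left(-219\right)\right) = -13004 - 32452 = -45456$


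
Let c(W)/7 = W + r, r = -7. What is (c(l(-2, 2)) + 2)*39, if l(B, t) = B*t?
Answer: -2925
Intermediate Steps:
c(W) = -49 + 7*W (c(W) = 7*(W - 7) = 7*(-7 + W) = -49 + 7*W)
(c(l(-2, 2)) + 2)*39 = ((-49 + 7*(-2*2)) + 2)*39 = ((-49 + 7*(-4)) + 2)*39 = ((-49 - 28) + 2)*39 = (-77 + 2)*39 = -75*39 = -2925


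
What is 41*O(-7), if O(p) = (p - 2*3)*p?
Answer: 3731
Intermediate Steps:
O(p) = p*(-6 + p) (O(p) = (p - 6)*p = (-6 + p)*p = p*(-6 + p))
41*O(-7) = 41*(-7*(-6 - 7)) = 41*(-7*(-13)) = 41*91 = 3731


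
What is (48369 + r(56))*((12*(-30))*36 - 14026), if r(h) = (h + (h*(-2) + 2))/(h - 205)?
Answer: -194489046510/149 ≈ -1.3053e+9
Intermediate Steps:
r(h) = (2 - h)/(-205 + h) (r(h) = (h + (-2*h + 2))/(-205 + h) = (h + (2 - 2*h))/(-205 + h) = (2 - h)/(-205 + h))
(48369 + r(56))*((12*(-30))*36 - 14026) = (48369 + (2 - 1*56)/(-205 + 56))*((12*(-30))*36 - 14026) = (48369 + (2 - 56)/(-149))*(-360*36 - 14026) = (48369 - 1/149*(-54))*(-12960 - 14026) = (48369 + 54/149)*(-26986) = (7207035/149)*(-26986) = -194489046510/149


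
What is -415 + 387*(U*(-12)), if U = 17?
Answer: -79363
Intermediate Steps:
-415 + 387*(U*(-12)) = -415 + 387*(17*(-12)) = -415 + 387*(-204) = -415 - 78948 = -79363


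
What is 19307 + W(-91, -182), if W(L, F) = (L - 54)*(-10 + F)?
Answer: 47147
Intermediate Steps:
W(L, F) = (-54 + L)*(-10 + F)
19307 + W(-91, -182) = 19307 + (540 - 54*(-182) - 10*(-91) - 182*(-91)) = 19307 + (540 + 9828 + 910 + 16562) = 19307 + 27840 = 47147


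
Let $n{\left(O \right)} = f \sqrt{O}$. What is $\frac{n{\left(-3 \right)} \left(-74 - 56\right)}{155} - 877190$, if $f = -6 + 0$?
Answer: $-877190 + \frac{156 i \sqrt{3}}{31} \approx -8.7719 \cdot 10^{5} + 8.7161 i$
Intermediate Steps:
$f = -6$
$n{\left(O \right)} = - 6 \sqrt{O}$
$\frac{n{\left(-3 \right)} \left(-74 - 56\right)}{155} - 877190 = \frac{- 6 \sqrt{-3} \left(-74 - 56\right)}{155} - 877190 = - 6 i \sqrt{3} \left(-130\right) \frac{1}{155} - 877190 = 780 i \sqrt{3} \cdot \frac{1}{155} - 877190 = \frac{156 i \sqrt{3}}{31} - 877190 = -877190 + \frac{156 i \sqrt{3}}{31}$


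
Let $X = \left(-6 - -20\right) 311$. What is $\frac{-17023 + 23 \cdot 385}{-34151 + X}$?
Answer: $\frac{8168}{29797} \approx 0.27412$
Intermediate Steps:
$X = 4354$ ($X = \left(-6 + 20\right) 311 = 14 \cdot 311 = 4354$)
$\frac{-17023 + 23 \cdot 385}{-34151 + X} = \frac{-17023 + 23 \cdot 385}{-34151 + 4354} = \frac{-17023 + 8855}{-29797} = \left(-8168\right) \left(- \frac{1}{29797}\right) = \frac{8168}{29797}$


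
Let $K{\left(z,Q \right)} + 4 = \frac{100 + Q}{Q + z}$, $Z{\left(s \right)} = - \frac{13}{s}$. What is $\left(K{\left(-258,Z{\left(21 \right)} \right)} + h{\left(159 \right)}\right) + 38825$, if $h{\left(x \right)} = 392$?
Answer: $\frac{212963716}{5431} \approx 39213.0$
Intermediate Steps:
$K{\left(z,Q \right)} = -4 + \frac{100 + Q}{Q + z}$
$\left(K{\left(-258,Z{\left(21 \right)} \right)} + h{\left(159 \right)}\right) + 38825 = \left(\frac{100 - -1032 - 3 \left(- \frac{13}{21}\right)}{- \frac{13}{21} - 258} + 392\right) + 38825 = \left(\frac{100 + 1032 - 3 \left(\left(-13\right) \frac{1}{21}\right)}{\left(-13\right) \frac{1}{21} - 258} + 392\right) + 38825 = \left(\frac{100 + 1032 - - \frac{13}{7}}{- \frac{13}{21} - 258} + 392\right) + 38825 = \left(\frac{100 + 1032 + \frac{13}{7}}{- \frac{5431}{21}} + 392\right) + 38825 = \left(\left(- \frac{21}{5431}\right) \frac{7937}{7} + 392\right) + 38825 = \left(- \frac{23811}{5431} + 392\right) + 38825 = \frac{2105141}{5431} + 38825 = \frac{212963716}{5431}$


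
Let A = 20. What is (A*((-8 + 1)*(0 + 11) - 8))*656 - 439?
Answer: -1115639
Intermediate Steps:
(A*((-8 + 1)*(0 + 11) - 8))*656 - 439 = (20*((-8 + 1)*(0 + 11) - 8))*656 - 439 = (20*(-7*11 - 8))*656 - 439 = (20*(-77 - 8))*656 - 439 = (20*(-85))*656 - 439 = -1700*656 - 439 = -1115200 - 439 = -1115639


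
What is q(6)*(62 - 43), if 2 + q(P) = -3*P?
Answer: -380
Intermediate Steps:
q(P) = -2 - 3*P
q(6)*(62 - 43) = (-2 - 3*6)*(62 - 43) = (-2 - 18)*19 = -20*19 = -380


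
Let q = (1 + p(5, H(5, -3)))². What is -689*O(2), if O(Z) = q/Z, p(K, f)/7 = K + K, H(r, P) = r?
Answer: -3473249/2 ≈ -1.7366e+6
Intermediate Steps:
p(K, f) = 14*K (p(K, f) = 7*(K + K) = 7*(2*K) = 14*K)
q = 5041 (q = (1 + 14*5)² = (1 + 70)² = 71² = 5041)
O(Z) = 5041/Z
-689*O(2) = -3473249/2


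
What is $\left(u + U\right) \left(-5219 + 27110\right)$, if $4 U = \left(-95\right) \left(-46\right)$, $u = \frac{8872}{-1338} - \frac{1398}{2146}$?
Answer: $\frac{11368864110319}{478558} \approx 2.3757 \cdot 10^{7}$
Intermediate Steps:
$u = - \frac{5227459}{717837}$ ($u = 8872 \left(- \frac{1}{1338}\right) - \frac{699}{1073} = - \frac{4436}{669} - \frac{699}{1073} = - \frac{5227459}{717837} \approx -7.2822$)
$U = \frac{2185}{2}$ ($U = \frac{\left(-95\right) \left(-46\right)}{4} = \frac{1}{4} \cdot 4370 = \frac{2185}{2} \approx 1092.5$)
$\left(u + U\right) \left(-5219 + 27110\right) = \left(- \frac{5227459}{717837} + \frac{2185}{2}\right) \left(-5219 + 27110\right) = \frac{1558018927}{1435674} \cdot 21891 = \frac{11368864110319}{478558}$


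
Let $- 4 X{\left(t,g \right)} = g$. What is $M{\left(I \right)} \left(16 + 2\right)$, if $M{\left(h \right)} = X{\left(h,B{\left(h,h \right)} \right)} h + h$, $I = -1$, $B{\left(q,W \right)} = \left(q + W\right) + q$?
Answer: $- \frac{63}{2} \approx -31.5$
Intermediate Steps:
$B{\left(q,W \right)} = W + 2 q$ ($B{\left(q,W \right)} = \left(W + q\right) + q = W + 2 q$)
$X{\left(t,g \right)} = - \frac{g}{4}$
$M{\left(h \right)} = h - \frac{3 h^{2}}{4}$ ($M{\left(h \right)} = - \frac{h + 2 h}{4} h + h = - \frac{3 h}{4} h + h = - \frac{3 h^{2}}{4} + h = h - \frac{3 h^{2}}{4}$)
$M{\left(I \right)} \left(16 + 2\right) = \frac{1}{4} \left(-1\right) \left(4 - -3\right) \left(16 + 2\right) = \frac{1}{4} \left(-1\right) \left(4 + 3\right) 18 = \frac{1}{4} \left(-1\right) 7 \cdot 18 = \left(- \frac{7}{4}\right) 18 = - \frac{63}{2}$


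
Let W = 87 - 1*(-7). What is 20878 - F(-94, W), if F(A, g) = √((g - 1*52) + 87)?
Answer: 20878 - √129 ≈ 20867.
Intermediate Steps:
W = 94 (W = 87 + 7 = 94)
F(A, g) = √(35 + g) (F(A, g) = √((g - 52) + 87) = √((-52 + g) + 87) = √(35 + g))
20878 - F(-94, W) = 20878 - √(35 + 94) = 20878 - √129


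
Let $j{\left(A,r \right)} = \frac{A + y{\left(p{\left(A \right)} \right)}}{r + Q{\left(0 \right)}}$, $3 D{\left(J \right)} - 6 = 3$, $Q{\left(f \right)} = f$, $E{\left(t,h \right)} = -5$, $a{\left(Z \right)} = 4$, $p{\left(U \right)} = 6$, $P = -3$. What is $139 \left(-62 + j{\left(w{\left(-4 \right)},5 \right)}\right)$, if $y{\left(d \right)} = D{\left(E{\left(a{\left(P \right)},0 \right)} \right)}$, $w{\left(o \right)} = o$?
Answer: $- \frac{43229}{5} \approx -8645.8$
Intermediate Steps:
$D{\left(J \right)} = 3$ ($D{\left(J \right)} = 2 + \frac{1}{3} \cdot 3 = 2 + 1 = 3$)
$y{\left(d \right)} = 3$
$j{\left(A,r \right)} = \frac{3 + A}{r}$ ($j{\left(A,r \right)} = \frac{A + 3}{r + 0} = \frac{3 + A}{r}$)
$139 \left(-62 + j{\left(w{\left(-4 \right)},5 \right)}\right) = 139 \left(-62 + \frac{3 - 4}{5}\right) = 139 \left(-62 + \frac{1}{5} \left(-1\right)\right) = 139 \left(-62 - \frac{1}{5}\right) = 139 \left(- \frac{311}{5}\right) = - \frac{43229}{5}$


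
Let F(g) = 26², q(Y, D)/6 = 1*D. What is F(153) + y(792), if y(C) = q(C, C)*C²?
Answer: 2980759204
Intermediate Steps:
q(Y, D) = 6*D (q(Y, D) = 6*(1*D) = 6*D)
F(g) = 676
y(C) = 6*C³ (y(C) = (6*C)*C² = 6*C³)
F(153) + y(792) = 676 + 6*792³ = 676 + 6*496793088 = 676 + 2980758528 = 2980759204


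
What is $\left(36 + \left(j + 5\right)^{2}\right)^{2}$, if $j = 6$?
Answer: $24649$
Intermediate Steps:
$\left(36 + \left(j + 5\right)^{2}\right)^{2} = \left(36 + \left(6 + 5\right)^{2}\right)^{2} = \left(36 + 11^{2}\right)^{2} = \left(36 + 121\right)^{2} = 157^{2} = 24649$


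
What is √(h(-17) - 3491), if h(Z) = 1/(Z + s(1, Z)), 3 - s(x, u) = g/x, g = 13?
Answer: I*√282774/9 ≈ 59.085*I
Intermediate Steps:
s(x, u) = 3 - 13/x
h(Z) = 1/(-10 + Z) (h(Z) = 1/(Z + (3 - 13/1)) = 1/(Z + (3 - 13*1)) = 1/(Z + (3 - 13)) = 1/(Z - 10) = 1/(-10 + Z))
√(h(-17) - 3491) = √(1/(-10 - 17) - 3491) = √(1/(-27) - 3491) = √(-1/27 - 3491) = √(-94258/27) = I*√282774/9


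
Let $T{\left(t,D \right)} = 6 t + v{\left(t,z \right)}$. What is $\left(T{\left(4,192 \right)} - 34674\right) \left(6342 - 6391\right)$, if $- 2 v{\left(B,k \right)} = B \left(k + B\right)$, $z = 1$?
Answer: $1698340$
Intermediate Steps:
$v{\left(B,k \right)} = - \frac{B \left(B + k\right)}{2}$ ($v{\left(B,k \right)} = - \frac{B \left(k + B\right)}{2} = - \frac{B \left(B + k\right)}{2}$)
$T{\left(t,D \right)} = 6 t - \frac{t \left(1 + t\right)}{2}$ ($T{\left(t,D \right)} = 6 t - \frac{t \left(t + 1\right)}{2} = 6 t - \frac{t \left(1 + t\right)}{2}$)
$\left(T{\left(4,192 \right)} - 34674\right) \left(6342 - 6391\right) = \left(\frac{1}{2} \cdot 4 \left(11 - 4\right) - 34674\right) \left(6342 - 6391\right) = \left(\frac{1}{2} \cdot 4 \left(11 - 4\right) - 34674\right) \left(-49\right) = \left(\frac{1}{2} \cdot 4 \cdot 7 - 34674\right) \left(-49\right) = \left(14 - 34674\right) \left(-49\right) = \left(-34660\right) \left(-49\right) = 1698340$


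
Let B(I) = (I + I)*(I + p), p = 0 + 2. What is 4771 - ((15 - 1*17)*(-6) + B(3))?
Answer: 4729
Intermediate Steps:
p = 2
B(I) = 2*I*(2 + I) (B(I) = (I + I)*(I + 2) = (2*I)*(2 + I) = 2*I*(2 + I))
4771 - ((15 - 1*17)*(-6) + B(3)) = 4771 - ((15 - 1*17)*(-6) + 2*3*(2 + 3)) = 4771 - ((15 - 17)*(-6) + 2*3*5) = 4771 - (-2*(-6) + 30) = 4771 - (12 + 30) = 4771 - 1*42 = 4771 - 42 = 4729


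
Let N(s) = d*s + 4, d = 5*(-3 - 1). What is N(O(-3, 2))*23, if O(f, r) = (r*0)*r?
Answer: 92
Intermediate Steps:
d = -20 (d = 5*(-4) = -20)
O(f, r) = 0 (O(f, r) = 0*r = 0)
N(s) = 4 - 20*s (N(s) = -20*s + 4 = 4 - 20*s)
N(O(-3, 2))*23 = (4 - 20*0)*23 = (4 + 0)*23 = 4*23 = 92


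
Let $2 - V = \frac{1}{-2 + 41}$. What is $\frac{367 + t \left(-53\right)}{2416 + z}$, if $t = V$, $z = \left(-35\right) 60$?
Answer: $\frac{2558}{3081} \approx 0.83025$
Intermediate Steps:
$z = -2100$
$V = \frac{77}{39}$ ($V = 2 - \frac{1}{-2 + 41} = 2 - \frac{1}{39} = \frac{77}{39} \approx 1.9744$)
$t = \frac{77}{39} \approx 1.9744$
$\frac{367 + t \left(-53\right)}{2416 + z} = \frac{367 + \frac{77}{39} \left(-53\right)}{2416 - 2100} = \frac{367 - \frac{4081}{39}}{316} = \frac{10232}{39} \cdot \frac{1}{316} = \frac{2558}{3081}$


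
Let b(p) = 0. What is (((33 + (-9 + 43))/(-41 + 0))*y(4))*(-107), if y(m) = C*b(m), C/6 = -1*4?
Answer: 0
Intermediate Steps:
C = -24 (C = 6*(-1*4) = 6*(-4) = -24)
y(m) = 0 (y(m) = -24*0 = 0)
(((33 + (-9 + 43))/(-41 + 0))*y(4))*(-107) = (((33 + (-9 + 43))/(-41 + 0))*0)*(-107) = (((33 + 34)/(-41))*0)*(-107) = ((67*(-1/41))*0)*(-107) = -67/41*0*(-107) = 0*(-107) = 0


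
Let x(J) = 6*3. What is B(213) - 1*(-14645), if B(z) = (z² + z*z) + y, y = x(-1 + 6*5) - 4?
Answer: 105397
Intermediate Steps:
x(J) = 18
y = 14 (y = 18 - 4 = 14)
B(z) = 14 + 2*z² (B(z) = (z² + z*z) + 14 = (z² + z²) + 14 = 2*z² + 14 = 14 + 2*z²)
B(213) - 1*(-14645) = (14 + 2*213²) - 1*(-14645) = (14 + 2*45369) + 14645 = (14 + 90738) + 14645 = 90752 + 14645 = 105397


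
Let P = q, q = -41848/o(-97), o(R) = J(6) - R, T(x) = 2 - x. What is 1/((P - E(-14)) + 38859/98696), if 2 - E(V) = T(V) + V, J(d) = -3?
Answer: -4638712/2063288731 ≈ -0.0022482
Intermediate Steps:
o(R) = -3 - R
E(V) = 0 (E(V) = 2 - ((2 - V) + V) = 2 - 1*2 = 2 - 2 = 0)
q = -20924/47 (q = -41848/(-3 - 1*(-97)) = -41848/(-3 + 97) = -41848/94 = -41848*1/94 = -20924/47 ≈ -445.19)
P = -20924/47 ≈ -445.19
1/((P - E(-14)) + 38859/98696) = 1/((-20924/47 - 1*0) + 38859/98696) = 1/((-20924/47 + 0) + 38859*(1/98696)) = 1/(-20924/47 + 38859/98696) = 1/(-2063288731/4638712) = -4638712/2063288731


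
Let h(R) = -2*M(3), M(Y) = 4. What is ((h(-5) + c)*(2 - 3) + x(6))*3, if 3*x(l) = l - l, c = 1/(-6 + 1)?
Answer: 123/5 ≈ 24.600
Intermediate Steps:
h(R) = -8 (h(R) = -2*4 = -8)
c = -1/5 (c = 1/(-5) = -1/5 ≈ -0.20000)
x(l) = 0 (x(l) = (l - l)/3 = (1/3)*0 = 0)
((h(-5) + c)*(2 - 3) + x(6))*3 = ((-8 - 1/5)*(2 - 3) + 0)*3 = (-41/5*(-1) + 0)*3 = (41/5 + 0)*3 = (41/5)*3 = 123/5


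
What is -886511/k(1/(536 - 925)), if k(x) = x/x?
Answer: -886511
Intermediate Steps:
k(x) = 1
-886511/k(1/(536 - 925)) = -886511/1 = -886511*1 = -886511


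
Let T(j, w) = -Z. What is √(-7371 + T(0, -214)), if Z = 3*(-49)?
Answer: 2*I*√1806 ≈ 84.994*I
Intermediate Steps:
Z = -147
T(j, w) = 147 (T(j, w) = -1*(-147) = 147)
√(-7371 + T(0, -214)) = √(-7371 + 147) = √(-7224) = 2*I*√1806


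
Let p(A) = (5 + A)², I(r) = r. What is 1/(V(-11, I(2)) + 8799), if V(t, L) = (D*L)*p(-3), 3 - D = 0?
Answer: 1/8823 ≈ 0.00011334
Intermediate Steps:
D = 3 (D = 3 - 1*0 = 3 + 0 = 3)
V(t, L) = 12*L (V(t, L) = (3*L)*(5 - 3)² = (3*L)*2² = (3*L)*4 = 12*L)
1/(V(-11, I(2)) + 8799) = 1/(12*2 + 8799) = 1/(24 + 8799) = 1/8823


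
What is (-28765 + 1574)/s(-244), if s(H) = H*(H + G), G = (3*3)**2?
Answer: -27191/39772 ≈ -0.68367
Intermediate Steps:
G = 81 (G = 9**2 = 81)
s(H) = H*(81 + H) (s(H) = H*(H + 81) = H*(81 + H))
(-28765 + 1574)/s(-244) = (-28765 + 1574)/((-244*(81 - 244))) = -27191/((-244*(-163))) = -27191/39772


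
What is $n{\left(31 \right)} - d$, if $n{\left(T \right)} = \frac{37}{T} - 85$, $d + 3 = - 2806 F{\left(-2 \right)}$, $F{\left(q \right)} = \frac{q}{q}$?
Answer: $\frac{84481}{31} \approx 2725.2$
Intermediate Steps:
$F{\left(q \right)} = 1$
$d = -2809$ ($d = -3 - 2806 = -2809$)
$n{\left(T \right)} = -85 + \frac{37}{T}$ ($n{\left(T \right)} = \frac{37}{T} - 85 = -85 + \frac{37}{T}$)
$n{\left(31 \right)} - d = \left(-85 + \frac{37}{31}\right) - -2809 = \left(-85 + 37 \cdot \frac{1}{31}\right) + 2809 = \left(-85 + \frac{37}{31}\right) + 2809 = - \frac{2598}{31} + 2809 = \frac{84481}{31}$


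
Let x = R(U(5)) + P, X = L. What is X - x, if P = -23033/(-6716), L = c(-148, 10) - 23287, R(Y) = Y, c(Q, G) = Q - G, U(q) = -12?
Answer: -157399061/6716 ≈ -23436.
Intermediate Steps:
L = -23445 (L = (-148 - 1*10) - 23287 = (-148 - 10) - 23287 = -158 - 23287 = -23445)
P = 23033/6716 (P = -23033*(-1/6716) = 23033/6716 ≈ 3.4296)
X = -23445
x = -57559/6716 (x = -12 + 23033/6716 = -57559/6716 ≈ -8.5704)
X - x = -23445 - 1*(-57559/6716) = -23445 + 57559/6716 = -157399061/6716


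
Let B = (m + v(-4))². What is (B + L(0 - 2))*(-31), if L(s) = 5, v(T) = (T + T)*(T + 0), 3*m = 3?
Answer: -33914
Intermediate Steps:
m = 1 (m = (⅓)*3 = 1)
v(T) = 2*T² (v(T) = (2*T)*T = 2*T²)
B = 1089 (B = (1 + 2*(-4)²)² = (1 + 2*16)² = (1 + 32)² = 33² = 1089)
(B + L(0 - 2))*(-31) = (1089 + 5)*(-31) = 1094*(-31) = -33914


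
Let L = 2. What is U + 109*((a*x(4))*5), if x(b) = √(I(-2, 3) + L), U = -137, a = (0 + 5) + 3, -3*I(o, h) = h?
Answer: 4223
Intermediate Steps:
I(o, h) = -h/3
a = 8 (a = 5 + 3 = 8)
x(b) = 1 (x(b) = √(-⅓*3 + 2) = √(-1 + 2) = √1 = 1)
U + 109*((a*x(4))*5) = -137 + 109*((8*1)*5) = -137 + 109*(8*5) = -137 + 109*40 = -137 + 4360 = 4223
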